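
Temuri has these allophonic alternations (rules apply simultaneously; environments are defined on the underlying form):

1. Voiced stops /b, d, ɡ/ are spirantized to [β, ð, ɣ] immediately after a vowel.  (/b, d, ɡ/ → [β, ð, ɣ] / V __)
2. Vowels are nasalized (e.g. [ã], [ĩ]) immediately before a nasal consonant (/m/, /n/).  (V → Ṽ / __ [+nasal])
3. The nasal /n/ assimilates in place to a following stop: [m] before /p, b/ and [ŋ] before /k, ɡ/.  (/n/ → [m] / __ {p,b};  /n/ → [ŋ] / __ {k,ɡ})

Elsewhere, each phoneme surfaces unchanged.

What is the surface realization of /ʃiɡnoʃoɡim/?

[ʃiɣnoʃoɣĩm]

/ʃ/ (word-initial): no rule targets it → [ʃ].
/i/ (between /ʃ/ and /ɡ/): rule 2 targets it, but not before a nasal consonant → unchanged [i].
/ɡ/ meets the environment for rule 1 (immediately after a vowel) → [ɣ].
/n/ — between /ɡ/ and /o/; rule 3 does not apply here → [n].
/o/ (between /n/ and /ʃ/) fails the environment for rule 2, so it stays [o].
/ʃ/ stays [ʃ].
/o/ — between /ʃ/ and /ɡ/; rule 2 does not apply here → [o].
/ɡ/ (between /o/ and /i/): immediately after a vowel, so rule 1 applies → [ɣ].
/i/ — between /ɡ/ and /m/, before a nasal consonant — surfaces as [ĩ] (rule 2).
/m/ — not in any rule's target class → [m].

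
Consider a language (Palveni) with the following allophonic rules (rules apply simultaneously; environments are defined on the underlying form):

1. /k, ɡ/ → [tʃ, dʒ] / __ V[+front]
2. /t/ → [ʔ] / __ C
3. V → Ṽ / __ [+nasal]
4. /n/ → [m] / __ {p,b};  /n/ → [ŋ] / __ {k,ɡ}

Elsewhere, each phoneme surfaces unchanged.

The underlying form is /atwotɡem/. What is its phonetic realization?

[aʔwoʔdʒẽm]

/a/ — word-initial; rule 3 does not apply here → [a].
/t/ meets the environment for rule 2 (immediately before a consonant) → [ʔ].
/o/ (between /w/ and /t/): rule 3 targets it, but not before a nasal consonant → unchanged [o].
/t/ (between /o/ and /ɡ/) occurs immediately before a consonant → [ʔ] by rule 2.
/ɡ/ — between /t/ and /e/, before a front vowel — surfaces as [dʒ] (rule 1).
/e/ meets the environment for rule 3 (before a nasal consonant) → [ẽ].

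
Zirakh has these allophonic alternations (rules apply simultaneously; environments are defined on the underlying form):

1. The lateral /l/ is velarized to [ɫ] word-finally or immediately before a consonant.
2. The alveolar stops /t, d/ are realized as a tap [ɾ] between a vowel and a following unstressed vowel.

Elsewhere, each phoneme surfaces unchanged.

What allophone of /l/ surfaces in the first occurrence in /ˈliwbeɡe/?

[l]

/l/ (word-initial) is in the target of rule 1 but the environment (word-finally or immediately before a consonant) is not met → [l].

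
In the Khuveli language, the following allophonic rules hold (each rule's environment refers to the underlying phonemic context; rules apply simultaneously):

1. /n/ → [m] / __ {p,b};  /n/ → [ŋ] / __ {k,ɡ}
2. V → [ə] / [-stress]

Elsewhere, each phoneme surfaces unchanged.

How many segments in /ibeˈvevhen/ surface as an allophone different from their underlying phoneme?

3

Segments that undergo a rule: /i/ → [ə] (rule 2); /e/ → [ə] (rule 2); /e/ → [ə] (rule 2).
All other segments surface unchanged.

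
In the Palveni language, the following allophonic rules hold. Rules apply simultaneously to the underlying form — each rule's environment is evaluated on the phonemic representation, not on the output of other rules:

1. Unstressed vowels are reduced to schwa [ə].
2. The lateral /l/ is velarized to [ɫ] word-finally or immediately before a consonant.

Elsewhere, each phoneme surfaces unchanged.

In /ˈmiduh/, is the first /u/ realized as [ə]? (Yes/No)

/u/ (between /d/ and /h/): in an unstressed syllable, so rule 1 applies → [ə].
The actual realization is [ə], which matches [ə].

Yes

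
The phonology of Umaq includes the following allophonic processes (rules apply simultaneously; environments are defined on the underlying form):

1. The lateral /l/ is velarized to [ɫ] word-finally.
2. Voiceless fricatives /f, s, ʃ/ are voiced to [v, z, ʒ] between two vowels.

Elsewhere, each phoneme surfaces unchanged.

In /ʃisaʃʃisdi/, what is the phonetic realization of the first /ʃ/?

/ʃ/ (word-initial): rule 2 targets it, but not between two vowels → unchanged [ʃ].

[ʃ]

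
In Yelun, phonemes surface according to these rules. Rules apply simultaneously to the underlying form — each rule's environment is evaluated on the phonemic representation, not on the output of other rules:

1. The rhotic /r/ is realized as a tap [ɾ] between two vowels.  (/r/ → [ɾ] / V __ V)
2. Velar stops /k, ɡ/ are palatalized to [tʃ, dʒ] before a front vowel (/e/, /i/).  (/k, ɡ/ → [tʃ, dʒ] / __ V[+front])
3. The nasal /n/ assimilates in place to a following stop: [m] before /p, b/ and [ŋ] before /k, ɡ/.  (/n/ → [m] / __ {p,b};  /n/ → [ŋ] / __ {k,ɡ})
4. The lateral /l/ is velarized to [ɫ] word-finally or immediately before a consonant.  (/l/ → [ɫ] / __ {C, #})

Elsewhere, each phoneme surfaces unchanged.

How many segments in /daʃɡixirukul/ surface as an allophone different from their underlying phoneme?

Segments that undergo a rule: /ɡ/ → [dʒ] (rule 2); /r/ → [ɾ] (rule 1); /l/ → [ɫ] (rule 4).
All other segments surface unchanged.

3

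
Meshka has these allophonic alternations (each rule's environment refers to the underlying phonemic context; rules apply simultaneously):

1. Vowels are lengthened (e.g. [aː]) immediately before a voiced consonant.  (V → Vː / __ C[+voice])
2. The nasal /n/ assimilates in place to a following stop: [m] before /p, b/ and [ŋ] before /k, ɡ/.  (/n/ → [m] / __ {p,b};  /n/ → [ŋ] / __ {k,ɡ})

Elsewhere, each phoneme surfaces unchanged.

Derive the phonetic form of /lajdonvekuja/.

/a/ meets the environment for rule 1 (before a voiced consonant) → [aː].
Rule 1 applies to /o/ (between /d/ and /n/: before a voiced consonant) → [oː].
/n/ (between /o/ and /v/) is in the target of rule 2 but the environment (before a labial or velar stop) is not met → [n].
/e/ (between /v/ and /k/) is in the target of rule 1 but the environment (before a voiced consonant) is not met → [e].
/u/ (between /k/ and /j/) occurs before a voiced consonant → [uː] by rule 1.
/a/ (word-final): rule 1 targets it, but not before a voiced consonant → unchanged [a].

[laːjdoːnvekuːja]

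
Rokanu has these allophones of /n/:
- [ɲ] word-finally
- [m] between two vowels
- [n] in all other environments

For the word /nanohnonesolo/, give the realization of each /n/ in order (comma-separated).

Occurrence 1 (position 1): no conditioning environment matches → elsewhere allophone [n].
Occurrence 2 (position 3): between two vowels → [m].
Occurrence 3 (position 6): no conditioning environment matches → elsewhere allophone [n].
Occurrence 4 (position 8): between two vowels → [m].

[n], [m], [n], [m]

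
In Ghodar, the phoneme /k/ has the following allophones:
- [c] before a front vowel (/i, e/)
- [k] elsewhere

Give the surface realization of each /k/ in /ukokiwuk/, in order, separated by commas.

Occurrence 1 (position 2): no conditioning environment matches → elsewhere allophone [k].
Occurrence 2 (position 4): before a front vowel → [c].
Occurrence 3 (position 8): no conditioning environment matches → elsewhere allophone [k].

[k], [c], [k]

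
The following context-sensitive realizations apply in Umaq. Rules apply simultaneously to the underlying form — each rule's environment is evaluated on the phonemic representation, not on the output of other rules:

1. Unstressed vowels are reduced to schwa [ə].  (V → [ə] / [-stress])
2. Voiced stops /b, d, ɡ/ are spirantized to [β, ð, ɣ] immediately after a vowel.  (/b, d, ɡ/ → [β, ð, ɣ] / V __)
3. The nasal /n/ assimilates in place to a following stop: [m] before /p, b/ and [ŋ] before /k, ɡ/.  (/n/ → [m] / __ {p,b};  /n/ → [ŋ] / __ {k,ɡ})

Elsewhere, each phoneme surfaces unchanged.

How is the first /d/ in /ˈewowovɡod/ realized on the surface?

/d/ meets the environment for rule 2 (immediately after a vowel) → [ð].

[ð]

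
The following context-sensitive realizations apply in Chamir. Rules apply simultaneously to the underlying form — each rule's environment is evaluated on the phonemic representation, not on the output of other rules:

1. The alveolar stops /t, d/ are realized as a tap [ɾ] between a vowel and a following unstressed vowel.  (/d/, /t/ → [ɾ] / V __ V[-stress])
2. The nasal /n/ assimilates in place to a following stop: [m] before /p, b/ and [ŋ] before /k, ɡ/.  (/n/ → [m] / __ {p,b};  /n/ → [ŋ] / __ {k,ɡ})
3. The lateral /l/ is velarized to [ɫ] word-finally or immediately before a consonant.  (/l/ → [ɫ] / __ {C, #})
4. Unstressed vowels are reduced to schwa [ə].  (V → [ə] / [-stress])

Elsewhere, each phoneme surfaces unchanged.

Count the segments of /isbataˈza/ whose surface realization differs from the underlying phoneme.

4

Segments that undergo a rule: /i/ → [ə] (rule 4); /a/ → [ə] (rule 4); /t/ → [ɾ] (rule 1); /a/ → [ə] (rule 4).
All other segments surface unchanged.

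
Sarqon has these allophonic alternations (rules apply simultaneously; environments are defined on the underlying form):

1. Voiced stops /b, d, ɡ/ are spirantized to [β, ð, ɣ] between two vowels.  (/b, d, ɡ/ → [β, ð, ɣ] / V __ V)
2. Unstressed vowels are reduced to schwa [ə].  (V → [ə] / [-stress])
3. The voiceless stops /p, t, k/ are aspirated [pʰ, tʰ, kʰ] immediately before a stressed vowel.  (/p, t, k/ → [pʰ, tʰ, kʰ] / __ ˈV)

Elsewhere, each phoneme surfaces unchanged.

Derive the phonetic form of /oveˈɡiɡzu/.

/o/ meets the environment for rule 2 (in an unstressed syllable) → [ə].
/v/ — not in any rule's target class → [v].
/e/ (between /v/ and /ɡ/) occurs in an unstressed syllable → [ə] by rule 2.
/ɡ/ — between /e/ and /i/, between two vowels — surfaces as [ɣ] (rule 1).
/i/ (between /ɡ/ and /ɡ/) fails the environment for rule 2, so it stays [i].
/ɡ/ (between /i/ and /z/) is in the target of rule 1 but the environment (between two vowels) is not met → [ɡ].
/z/ — not in any rule's target class → [z].
Rule 2 applies to /u/ (word-final: in an unstressed syllable) → [ə].

[əvəˈɣiɡzə]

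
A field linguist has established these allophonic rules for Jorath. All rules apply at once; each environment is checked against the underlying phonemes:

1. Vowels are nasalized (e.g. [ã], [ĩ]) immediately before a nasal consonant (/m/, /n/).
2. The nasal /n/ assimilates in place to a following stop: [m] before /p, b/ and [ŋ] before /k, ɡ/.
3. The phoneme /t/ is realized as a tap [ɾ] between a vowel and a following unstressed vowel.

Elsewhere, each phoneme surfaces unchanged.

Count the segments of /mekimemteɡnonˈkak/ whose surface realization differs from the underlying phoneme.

4

Segments that undergo a rule: /i/ → [ĩ] (rule 1); /e/ → [ẽ] (rule 1); /o/ → [õ] (rule 1); /n/ → [ŋ] (rule 2).
All other segments surface unchanged.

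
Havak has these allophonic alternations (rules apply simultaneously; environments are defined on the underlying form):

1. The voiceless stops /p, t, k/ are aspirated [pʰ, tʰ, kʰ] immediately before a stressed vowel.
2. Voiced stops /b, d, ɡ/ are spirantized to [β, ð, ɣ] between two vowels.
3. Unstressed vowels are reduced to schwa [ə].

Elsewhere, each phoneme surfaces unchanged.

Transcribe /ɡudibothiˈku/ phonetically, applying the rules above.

/ɡ/ (word-initial) is in the target of rule 2 but the environment (between two vowels) is not met → [ɡ].
/u/ (between /ɡ/ and /d/) occurs in an unstressed syllable → [ə] by rule 3.
/d/ (between /u/ and /i/) occurs between two vowels → [ð] by rule 2.
/i/ meets the environment for rule 3 (in an unstressed syllable) → [ə].
/b/ — between /i/ and /o/, between two vowels — surfaces as [β] (rule 2).
/o/ meets the environment for rule 3 (in an unstressed syllable) → [ə].
/t/ (between /o/ and /h/) fails the environment for rule 1, so it stays [t].
/h/ — not in any rule's target class → [h].
/i/ — between /h/ and /k/, in an unstressed syllable — surfaces as [ə] (rule 3).
/k/ meets the environment for rule 1 (immediately before a stressed vowel) → [kʰ].
/u/ — word-final; rule 3 does not apply here → [u].

[ɡəðəβəthəˈkʰu]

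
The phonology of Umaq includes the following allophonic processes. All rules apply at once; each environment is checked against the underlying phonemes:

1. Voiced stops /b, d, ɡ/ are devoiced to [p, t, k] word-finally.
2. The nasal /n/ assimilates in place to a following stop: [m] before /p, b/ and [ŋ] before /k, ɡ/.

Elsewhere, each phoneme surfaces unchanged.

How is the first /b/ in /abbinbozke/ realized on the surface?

/b/ (between /a/ and /b/): rule 1 targets it, but not word-finally → unchanged [b].

[b]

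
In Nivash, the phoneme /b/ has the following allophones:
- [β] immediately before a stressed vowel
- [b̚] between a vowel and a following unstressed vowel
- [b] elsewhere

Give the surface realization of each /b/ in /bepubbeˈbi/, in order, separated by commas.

Occurrence 1 (position 1): no conditioning environment matches → elsewhere allophone [b].
Occurrence 2 (position 5): no conditioning environment matches → elsewhere allophone [b].
Occurrence 3 (position 6): no conditioning environment matches → elsewhere allophone [b].
Occurrence 4 (position 8): immediately before a stressed vowel → [β].

[b], [b], [b], [β]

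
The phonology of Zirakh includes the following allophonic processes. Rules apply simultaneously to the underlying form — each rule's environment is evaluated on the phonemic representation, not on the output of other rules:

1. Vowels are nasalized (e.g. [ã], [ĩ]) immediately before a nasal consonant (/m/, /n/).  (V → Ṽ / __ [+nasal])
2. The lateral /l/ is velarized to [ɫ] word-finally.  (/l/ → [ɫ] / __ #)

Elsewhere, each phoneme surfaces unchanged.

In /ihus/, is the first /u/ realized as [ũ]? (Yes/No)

No

/u/ (between /h/ and /s/) is in the target of rule 1 but the environment (before a nasal consonant) is not met → [u].
The actual realization is [u], not [ũ].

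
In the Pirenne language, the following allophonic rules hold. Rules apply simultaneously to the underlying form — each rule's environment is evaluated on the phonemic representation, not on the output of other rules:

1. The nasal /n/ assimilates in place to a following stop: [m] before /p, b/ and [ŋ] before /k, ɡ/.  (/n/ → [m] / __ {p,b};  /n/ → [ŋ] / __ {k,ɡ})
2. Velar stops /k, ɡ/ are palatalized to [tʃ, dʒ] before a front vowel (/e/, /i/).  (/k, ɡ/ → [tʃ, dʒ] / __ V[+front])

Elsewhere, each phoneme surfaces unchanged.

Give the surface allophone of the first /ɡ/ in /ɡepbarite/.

/ɡ/ (word-initial) occurs before a front vowel → [dʒ] by rule 2.

[dʒ]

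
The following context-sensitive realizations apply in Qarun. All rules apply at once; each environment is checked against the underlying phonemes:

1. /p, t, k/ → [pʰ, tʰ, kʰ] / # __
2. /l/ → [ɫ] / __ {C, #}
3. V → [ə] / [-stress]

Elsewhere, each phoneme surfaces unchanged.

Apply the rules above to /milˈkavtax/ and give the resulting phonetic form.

/m/ (word-initial) is unaffected → [m].
/i/ (between /m/ and /l/): in an unstressed syllable, so rule 3 applies → [ə].
/l/ meets the environment for rule 2 (word-finally or immediately before a consonant) → [ɫ].
/k/ (between /l/ and /a/): rule 1 targets it, but not word-initially → unchanged [k].
/a/ (between /k/ and /v/) fails the environment for rule 3, so it stays [a].
/v/ — not in any rule's target class → [v].
/t/ — between /v/ and /a/; rule 1 does not apply here → [t].
/a/ (between /t/ and /x/) occurs in an unstressed syllable → [ə] by rule 3.
/x/ (word-final) is unaffected → [x].

[məɫˈkavtəx]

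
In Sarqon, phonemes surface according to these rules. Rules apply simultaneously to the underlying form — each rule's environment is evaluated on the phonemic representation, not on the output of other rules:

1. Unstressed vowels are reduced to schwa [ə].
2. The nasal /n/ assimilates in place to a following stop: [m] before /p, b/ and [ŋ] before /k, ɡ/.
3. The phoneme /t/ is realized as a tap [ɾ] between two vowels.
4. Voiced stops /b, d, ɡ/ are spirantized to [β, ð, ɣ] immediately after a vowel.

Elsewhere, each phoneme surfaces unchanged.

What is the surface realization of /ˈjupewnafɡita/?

[ˈjupəwnəfɡəɾə]

/j/ — not in any rule's target class → [j].
/u/ (between /j/ and /p/) fails the environment for rule 1, so it stays [u].
/p/ (between /u/ and /e/) is unaffected → [p].
Rule 1 applies to /e/ (between /p/ and /w/: in an unstressed syllable) → [ə].
/w/ (between /e/ and /n/) is unaffected → [w].
/n/ (between /w/ and /a/) fails the environment for rule 2, so it stays [n].
/a/ (between /n/ and /f/) occurs in an unstressed syllable → [ə] by rule 1.
/f/ (between /a/ and /ɡ/) is unaffected → [f].
/ɡ/ — between /f/ and /i/; rule 4 does not apply here → [ɡ].
/i/ meets the environment for rule 1 (in an unstressed syllable) → [ə].
/t/ — between /i/ and /a/, between two vowels — surfaces as [ɾ] (rule 3).
/a/ (word-final): in an unstressed syllable, so rule 1 applies → [ə].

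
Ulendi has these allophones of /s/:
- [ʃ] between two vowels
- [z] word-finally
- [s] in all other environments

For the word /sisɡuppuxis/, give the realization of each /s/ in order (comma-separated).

Occurrence 1 (position 1): no conditioning environment matches → elsewhere allophone [s].
Occurrence 2 (position 3): no conditioning environment matches → elsewhere allophone [s].
Occurrence 3 (position 11): word-finally → [z].

[s], [s], [z]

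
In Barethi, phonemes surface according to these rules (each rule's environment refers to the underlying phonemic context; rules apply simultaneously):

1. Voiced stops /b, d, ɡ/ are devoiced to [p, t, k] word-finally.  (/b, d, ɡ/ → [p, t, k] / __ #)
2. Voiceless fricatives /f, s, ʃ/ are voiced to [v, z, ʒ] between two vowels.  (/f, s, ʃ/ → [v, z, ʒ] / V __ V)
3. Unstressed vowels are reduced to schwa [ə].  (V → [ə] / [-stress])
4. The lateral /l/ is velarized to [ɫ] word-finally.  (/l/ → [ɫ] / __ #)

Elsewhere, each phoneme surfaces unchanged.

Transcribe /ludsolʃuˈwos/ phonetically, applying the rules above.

/l/ (word-initial) fails the environment for rule 4, so it stays [l].
Rule 3 applies to /u/ (between /l/ and /d/: in an unstressed syllable) → [ə].
/d/ (between /u/ and /s/) fails the environment for rule 1, so it stays [d].
/s/ (between /d/ and /o/) fails the environment for rule 2, so it stays [s].
/o/ (between /s/ and /l/): in an unstressed syllable, so rule 3 applies → [ə].
/l/ (between /o/ and /ʃ/) is in the target of rule 4 but the environment (word-finally) is not met → [l].
/ʃ/ (between /l/ and /u/): rule 2 targets it, but not between two vowels → unchanged [ʃ].
Rule 3 applies to /u/ (between /ʃ/ and /w/: in an unstressed syllable) → [ə].
/o/ (between /w/ and /s/): rule 3 targets it, but not in an unstressed syllable → unchanged [o].
/s/ (word-final): rule 2 targets it, but not between two vowels → unchanged [s].

[lədsəlʃəˈwos]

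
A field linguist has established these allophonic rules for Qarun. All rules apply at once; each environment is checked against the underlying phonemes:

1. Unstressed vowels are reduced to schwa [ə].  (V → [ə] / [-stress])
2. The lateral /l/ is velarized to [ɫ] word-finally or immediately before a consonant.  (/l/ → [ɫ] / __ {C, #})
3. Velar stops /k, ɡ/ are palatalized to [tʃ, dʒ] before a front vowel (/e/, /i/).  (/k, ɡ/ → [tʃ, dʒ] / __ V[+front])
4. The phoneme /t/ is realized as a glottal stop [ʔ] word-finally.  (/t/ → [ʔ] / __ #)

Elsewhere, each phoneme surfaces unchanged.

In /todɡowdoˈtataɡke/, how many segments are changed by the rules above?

Segments that undergo a rule: /o/ → [ə] (rule 1); /o/ → [ə] (rule 1); /o/ → [ə] (rule 1); /a/ → [ə] (rule 1); /k/ → [tʃ] (rule 3); /e/ → [ə] (rule 1).
All other segments surface unchanged.

6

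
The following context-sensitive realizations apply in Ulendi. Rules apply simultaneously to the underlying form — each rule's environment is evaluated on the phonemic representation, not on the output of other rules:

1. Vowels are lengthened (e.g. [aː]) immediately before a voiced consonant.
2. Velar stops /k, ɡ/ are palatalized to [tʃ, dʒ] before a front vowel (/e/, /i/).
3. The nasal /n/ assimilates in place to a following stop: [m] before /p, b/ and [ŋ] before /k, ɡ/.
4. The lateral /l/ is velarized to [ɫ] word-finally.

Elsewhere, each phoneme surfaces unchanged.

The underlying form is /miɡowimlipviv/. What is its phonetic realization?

[miːɡoːwiːmlipviːv]

/m/ (word-initial) is unaffected → [m].
/i/ — between /m/ and /ɡ/, before a voiced consonant — surfaces as [iː] (rule 1).
/ɡ/ (between /i/ and /o/): rule 2 targets it, but not before a front vowel → unchanged [ɡ].
/o/ meets the environment for rule 1 (before a voiced consonant) → [oː].
/w/ stays [w].
/i/ meets the environment for rule 1 (before a voiced consonant) → [iː].
/m/ (between /i/ and /l/): no rule targets it → [m].
/l/ (between /m/ and /i/) fails the environment for rule 4, so it stays [l].
/i/ (between /l/ and /p/) fails the environment for rule 1, so it stays [i].
/p/ stays [p].
/v/ stays [v].
/i/ (between /v/ and /v/) occurs before a voiced consonant → [iː] by rule 1.
/v/ stays [v].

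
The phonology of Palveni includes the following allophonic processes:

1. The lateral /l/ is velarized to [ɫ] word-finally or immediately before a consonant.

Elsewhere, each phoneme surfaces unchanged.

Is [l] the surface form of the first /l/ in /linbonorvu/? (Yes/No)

/l/ (word-initial): rule 1 targets it, but not word-finally or immediately before a consonant → unchanged [l].
The actual realization is [l], which matches [l].

Yes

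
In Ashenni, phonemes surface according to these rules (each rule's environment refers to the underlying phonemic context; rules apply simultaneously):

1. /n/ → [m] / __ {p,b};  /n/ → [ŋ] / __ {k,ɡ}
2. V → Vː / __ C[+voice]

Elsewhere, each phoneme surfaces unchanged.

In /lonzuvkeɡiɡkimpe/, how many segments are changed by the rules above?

Segments that undergo a rule: /o/ → [oː] (rule 2); /u/ → [uː] (rule 2); /e/ → [eː] (rule 2); /i/ → [iː] (rule 2); /i/ → [iː] (rule 2).
All other segments surface unchanged.

5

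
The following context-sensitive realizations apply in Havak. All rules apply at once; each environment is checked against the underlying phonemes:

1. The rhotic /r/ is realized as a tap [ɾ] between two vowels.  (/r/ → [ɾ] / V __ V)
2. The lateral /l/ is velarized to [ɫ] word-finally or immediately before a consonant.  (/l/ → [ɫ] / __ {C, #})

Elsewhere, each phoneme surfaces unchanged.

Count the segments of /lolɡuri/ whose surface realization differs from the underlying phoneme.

2

Segments that undergo a rule: /l/ → [ɫ] (rule 2); /r/ → [ɾ] (rule 1).
All other segments surface unchanged.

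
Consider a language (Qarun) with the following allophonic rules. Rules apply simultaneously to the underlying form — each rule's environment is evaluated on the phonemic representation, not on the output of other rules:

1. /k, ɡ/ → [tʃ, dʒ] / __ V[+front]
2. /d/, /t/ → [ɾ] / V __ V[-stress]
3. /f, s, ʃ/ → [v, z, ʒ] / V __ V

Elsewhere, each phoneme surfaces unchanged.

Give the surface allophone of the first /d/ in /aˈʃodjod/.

/d/ (between /o/ and /j/) is in the target of rule 2 but the environment (between a vowel and a following unstressed vowel) is not met → [d].

[d]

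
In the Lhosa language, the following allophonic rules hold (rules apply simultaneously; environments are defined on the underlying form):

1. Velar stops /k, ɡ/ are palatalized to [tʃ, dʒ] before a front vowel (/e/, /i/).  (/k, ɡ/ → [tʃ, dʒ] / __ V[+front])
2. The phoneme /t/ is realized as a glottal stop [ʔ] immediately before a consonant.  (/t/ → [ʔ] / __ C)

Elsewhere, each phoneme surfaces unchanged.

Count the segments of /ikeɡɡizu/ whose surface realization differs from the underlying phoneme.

Segments that undergo a rule: /k/ → [tʃ] (rule 1); /ɡ/ → [dʒ] (rule 1).
All other segments surface unchanged.

2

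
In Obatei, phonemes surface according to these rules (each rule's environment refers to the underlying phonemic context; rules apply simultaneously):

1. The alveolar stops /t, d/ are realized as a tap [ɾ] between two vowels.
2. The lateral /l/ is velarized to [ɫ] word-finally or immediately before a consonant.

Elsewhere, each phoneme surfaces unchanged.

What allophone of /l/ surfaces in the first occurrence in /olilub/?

/l/ (between /o/ and /i/) fails the environment for rule 2, so it stays [l].

[l]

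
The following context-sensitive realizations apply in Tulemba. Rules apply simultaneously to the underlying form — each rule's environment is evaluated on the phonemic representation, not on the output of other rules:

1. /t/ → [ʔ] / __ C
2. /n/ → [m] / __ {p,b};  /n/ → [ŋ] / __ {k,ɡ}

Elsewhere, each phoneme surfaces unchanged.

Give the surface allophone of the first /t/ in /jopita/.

/t/ (between /i/ and /a/): rule 1 targets it, but not immediately before a consonant → unchanged [t].

[t]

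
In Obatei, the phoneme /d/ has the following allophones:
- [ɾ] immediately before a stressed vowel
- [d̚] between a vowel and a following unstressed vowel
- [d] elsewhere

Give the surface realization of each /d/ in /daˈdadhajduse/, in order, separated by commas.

[d], [ɾ], [d], [d]

Occurrence 1 (position 1): no conditioning environment matches → elsewhere allophone [d].
Occurrence 2 (position 3): immediately before a stressed vowel → [ɾ].
Occurrence 3 (position 5): no conditioning environment matches → elsewhere allophone [d].
Occurrence 4 (position 9): no conditioning environment matches → elsewhere allophone [d].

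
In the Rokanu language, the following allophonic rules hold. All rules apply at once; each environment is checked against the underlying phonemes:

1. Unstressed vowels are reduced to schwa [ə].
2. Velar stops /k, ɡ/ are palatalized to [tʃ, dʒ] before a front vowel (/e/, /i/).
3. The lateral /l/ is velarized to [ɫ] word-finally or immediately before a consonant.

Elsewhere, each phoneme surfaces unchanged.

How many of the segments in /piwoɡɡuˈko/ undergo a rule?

3

Segments that undergo a rule: /i/ → [ə] (rule 1); /o/ → [ə] (rule 1); /u/ → [ə] (rule 1).
All other segments surface unchanged.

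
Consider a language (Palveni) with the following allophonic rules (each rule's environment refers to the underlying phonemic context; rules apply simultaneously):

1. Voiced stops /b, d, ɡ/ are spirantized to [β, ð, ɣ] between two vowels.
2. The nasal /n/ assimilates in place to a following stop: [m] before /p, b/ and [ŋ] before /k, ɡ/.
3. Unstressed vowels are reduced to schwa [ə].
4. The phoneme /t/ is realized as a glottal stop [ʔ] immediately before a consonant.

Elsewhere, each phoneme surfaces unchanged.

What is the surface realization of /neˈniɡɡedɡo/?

/n/ — word-initial; rule 2 does not apply here → [n].
Rule 3 applies to /e/ (between /n/ and /n/: in an unstressed syllable) → [ə].
/n/ (between /e/ and /i/) fails the environment for rule 2, so it stays [n].
/i/ (between /n/ and /ɡ/) fails the environment for rule 3, so it stays [i].
/ɡ/ — between /i/ and /ɡ/; rule 1 does not apply here → [ɡ].
/ɡ/ (between /ɡ/ and /e/) fails the environment for rule 1, so it stays [ɡ].
Rule 3 applies to /e/ (between /ɡ/ and /d/: in an unstressed syllable) → [ə].
/d/ (between /e/ and /ɡ/) is in the target of rule 1 but the environment (between two vowels) is not met → [d].
/ɡ/ (between /d/ and /o/): rule 1 targets it, but not between two vowels → unchanged [ɡ].
/o/ (word-final): in an unstressed syllable, so rule 3 applies → [ə].

[nəˈniɡɡədɡə]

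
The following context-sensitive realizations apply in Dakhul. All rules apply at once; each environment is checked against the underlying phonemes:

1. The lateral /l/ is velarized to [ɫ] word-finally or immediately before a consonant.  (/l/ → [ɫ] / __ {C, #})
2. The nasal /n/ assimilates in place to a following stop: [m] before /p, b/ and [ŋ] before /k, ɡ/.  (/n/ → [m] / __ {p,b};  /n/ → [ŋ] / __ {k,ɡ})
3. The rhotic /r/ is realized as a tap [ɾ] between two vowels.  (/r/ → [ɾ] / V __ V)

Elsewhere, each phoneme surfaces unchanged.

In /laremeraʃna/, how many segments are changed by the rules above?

Segments that undergo a rule: /r/ → [ɾ] (rule 3); /r/ → [ɾ] (rule 3).
All other segments surface unchanged.

2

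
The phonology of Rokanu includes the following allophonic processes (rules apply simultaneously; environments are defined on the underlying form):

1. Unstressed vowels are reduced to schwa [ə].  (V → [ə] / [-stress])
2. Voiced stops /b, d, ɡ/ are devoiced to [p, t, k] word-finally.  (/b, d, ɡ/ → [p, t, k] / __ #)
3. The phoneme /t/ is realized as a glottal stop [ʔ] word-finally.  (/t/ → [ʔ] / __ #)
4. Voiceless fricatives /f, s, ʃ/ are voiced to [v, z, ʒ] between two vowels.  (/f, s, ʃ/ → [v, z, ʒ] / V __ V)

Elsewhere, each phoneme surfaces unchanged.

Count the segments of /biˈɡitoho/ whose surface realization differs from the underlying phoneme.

3

Segments that undergo a rule: /i/ → [ə] (rule 1); /o/ → [ə] (rule 1); /o/ → [ə] (rule 1).
All other segments surface unchanged.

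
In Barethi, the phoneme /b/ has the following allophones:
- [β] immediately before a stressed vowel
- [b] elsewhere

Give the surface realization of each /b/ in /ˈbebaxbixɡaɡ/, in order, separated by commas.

[β], [b], [b]

Occurrence 1 (position 1): immediately before a stressed vowel → [β].
Occurrence 2 (position 3): no conditioning environment matches → elsewhere allophone [b].
Occurrence 3 (position 6): no conditioning environment matches → elsewhere allophone [b].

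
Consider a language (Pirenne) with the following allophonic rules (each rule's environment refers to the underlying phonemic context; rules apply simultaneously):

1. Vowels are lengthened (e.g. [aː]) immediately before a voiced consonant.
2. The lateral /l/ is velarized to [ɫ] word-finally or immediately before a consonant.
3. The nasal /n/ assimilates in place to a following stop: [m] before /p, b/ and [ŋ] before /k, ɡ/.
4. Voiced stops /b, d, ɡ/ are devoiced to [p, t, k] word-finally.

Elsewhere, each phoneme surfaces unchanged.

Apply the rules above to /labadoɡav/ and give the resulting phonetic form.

/l/ (word-initial) fails the environment for rule 2, so it stays [l].
/a/ meets the environment for rule 1 (before a voiced consonant) → [aː].
/b/ (between /a/ and /a/) is in the target of rule 4 but the environment (word-finally) is not met → [b].
/a/ meets the environment for rule 1 (before a voiced consonant) → [aː].
/d/ (between /a/ and /o/) is in the target of rule 4 but the environment (word-finally) is not met → [d].
/o/ — between /d/ and /ɡ/, before a voiced consonant — surfaces as [oː] (rule 1).
/ɡ/ (between /o/ and /a/) fails the environment for rule 4, so it stays [ɡ].
/a/ (between /ɡ/ and /v/): before a voiced consonant, so rule 1 applies → [aː].
/v/ stays [v].

[laːbaːdoːɡaːv]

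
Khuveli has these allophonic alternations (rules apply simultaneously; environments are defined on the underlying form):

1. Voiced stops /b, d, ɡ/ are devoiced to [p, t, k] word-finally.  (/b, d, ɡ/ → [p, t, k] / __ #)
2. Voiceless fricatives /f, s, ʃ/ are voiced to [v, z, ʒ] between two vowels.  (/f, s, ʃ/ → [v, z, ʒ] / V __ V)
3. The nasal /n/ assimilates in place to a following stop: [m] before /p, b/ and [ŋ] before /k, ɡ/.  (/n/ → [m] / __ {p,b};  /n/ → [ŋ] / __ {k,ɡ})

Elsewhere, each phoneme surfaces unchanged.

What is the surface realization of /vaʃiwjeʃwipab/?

[vaʒiwjeʃwipap]

/v/ — not in any rule's target class → [v].
/a/ (between /v/ and /ʃ/): no rule targets it → [a].
/ʃ/ meets the environment for rule 2 (between two vowels) → [ʒ].
/i/ (between /ʃ/ and /w/) is unaffected → [i].
/w/ (between /i/ and /j/): no rule targets it → [w].
/j/ (between /w/ and /e/) is unaffected → [j].
/e/ — not in any rule's target class → [e].
/ʃ/ (between /e/ and /w/): rule 2 targets it, but not between two vowels → unchanged [ʃ].
/w/ (between /ʃ/ and /i/): no rule targets it → [w].
/i/ — not in any rule's target class → [i].
/p/ — not in any rule's target class → [p].
/a/ (between /p/ and /b/) is unaffected → [a].
Rule 1 applies to /b/ (word-final: word-finally) → [p].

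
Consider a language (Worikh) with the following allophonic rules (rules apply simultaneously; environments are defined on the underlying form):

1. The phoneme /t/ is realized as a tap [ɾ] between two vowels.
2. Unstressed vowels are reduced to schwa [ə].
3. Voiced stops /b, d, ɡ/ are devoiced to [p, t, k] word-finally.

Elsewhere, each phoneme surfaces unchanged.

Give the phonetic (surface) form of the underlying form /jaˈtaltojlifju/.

[jəˈɾaltəjləfjə]

/j/ stays [j].
/a/ (between /j/ and /t/) occurs in an unstressed syllable → [ə] by rule 2.
/t/ — between /a/ and /a/, between two vowels — surfaces as [ɾ] (rule 1).
/a/ (between /t/ and /l/) is in the target of rule 2 but the environment (in an unstressed syllable) is not met → [a].
/l/ (between /a/ and /t/): no rule targets it → [l].
/t/ (between /l/ and /o/) is in the target of rule 1 but the environment (between two vowels) is not met → [t].
/o/ — between /t/ and /j/, in an unstressed syllable — surfaces as [ə] (rule 2).
/j/ (between /o/ and /l/) is unaffected → [j].
/l/ stays [l].
/i/ (between /l/ and /f/): in an unstressed syllable, so rule 2 applies → [ə].
/f/ — not in any rule's target class → [f].
/j/ stays [j].
/u/ (word-final) occurs in an unstressed syllable → [ə] by rule 2.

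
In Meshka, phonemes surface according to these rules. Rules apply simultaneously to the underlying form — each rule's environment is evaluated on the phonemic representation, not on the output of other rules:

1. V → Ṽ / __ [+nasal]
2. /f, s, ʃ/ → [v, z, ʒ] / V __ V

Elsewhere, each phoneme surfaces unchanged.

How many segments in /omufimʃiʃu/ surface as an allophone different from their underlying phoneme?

Segments that undergo a rule: /o/ → [õ] (rule 1); /f/ → [v] (rule 2); /i/ → [ĩ] (rule 1); /ʃ/ → [ʒ] (rule 2).
All other segments surface unchanged.

4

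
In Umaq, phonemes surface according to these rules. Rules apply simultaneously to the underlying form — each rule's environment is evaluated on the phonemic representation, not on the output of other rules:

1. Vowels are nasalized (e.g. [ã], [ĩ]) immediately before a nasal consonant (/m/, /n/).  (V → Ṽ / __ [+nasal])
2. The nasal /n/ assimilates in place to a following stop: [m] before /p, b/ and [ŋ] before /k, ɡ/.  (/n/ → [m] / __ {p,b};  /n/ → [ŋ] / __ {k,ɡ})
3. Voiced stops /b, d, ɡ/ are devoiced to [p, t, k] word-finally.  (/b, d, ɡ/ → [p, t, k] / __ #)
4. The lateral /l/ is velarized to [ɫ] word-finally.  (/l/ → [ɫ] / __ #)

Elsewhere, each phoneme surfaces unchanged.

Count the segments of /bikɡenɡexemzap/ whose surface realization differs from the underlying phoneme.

3

Segments that undergo a rule: /e/ → [ẽ] (rule 1); /n/ → [ŋ] (rule 2); /e/ → [ẽ] (rule 1).
All other segments surface unchanged.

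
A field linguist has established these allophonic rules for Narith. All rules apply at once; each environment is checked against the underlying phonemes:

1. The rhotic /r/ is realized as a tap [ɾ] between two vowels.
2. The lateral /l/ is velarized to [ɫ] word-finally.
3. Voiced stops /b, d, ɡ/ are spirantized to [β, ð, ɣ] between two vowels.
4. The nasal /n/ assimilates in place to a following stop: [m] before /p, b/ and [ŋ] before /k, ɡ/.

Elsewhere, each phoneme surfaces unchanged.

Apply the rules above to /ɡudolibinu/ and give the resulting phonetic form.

/ɡ/ (word-initial) is in the target of rule 3 but the environment (between two vowels) is not met → [ɡ].
/d/ meets the environment for rule 3 (between two vowels) → [ð].
/l/ (between /o/ and /i/) fails the environment for rule 2, so it stays [l].
/b/ meets the environment for rule 3 (between two vowels) → [β].
/n/ (between /i/ and /u/) is in the target of rule 4 but the environment (before a labial or velar stop) is not met → [n].

[ɡuðoliβinu]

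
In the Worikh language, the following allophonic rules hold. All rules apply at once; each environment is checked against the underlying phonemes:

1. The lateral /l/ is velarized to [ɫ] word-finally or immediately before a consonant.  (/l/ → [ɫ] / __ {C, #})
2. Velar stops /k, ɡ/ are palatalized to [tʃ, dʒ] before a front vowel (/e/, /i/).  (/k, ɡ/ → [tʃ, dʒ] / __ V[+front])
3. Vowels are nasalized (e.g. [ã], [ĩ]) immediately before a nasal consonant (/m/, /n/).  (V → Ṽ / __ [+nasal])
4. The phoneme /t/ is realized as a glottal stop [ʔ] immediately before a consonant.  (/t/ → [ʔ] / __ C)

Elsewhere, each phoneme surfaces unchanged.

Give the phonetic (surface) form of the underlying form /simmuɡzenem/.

[sĩmmuɡzẽnẽm]

/i/ — between /s/ and /m/, before a nasal consonant — surfaces as [ĩ] (rule 3).
/u/ (between /m/ and /ɡ/) fails the environment for rule 3, so it stays [u].
/ɡ/ (between /u/ and /z/) fails the environment for rule 2, so it stays [ɡ].
/e/ meets the environment for rule 3 (before a nasal consonant) → [ẽ].
/e/ meets the environment for rule 3 (before a nasal consonant) → [ẽ].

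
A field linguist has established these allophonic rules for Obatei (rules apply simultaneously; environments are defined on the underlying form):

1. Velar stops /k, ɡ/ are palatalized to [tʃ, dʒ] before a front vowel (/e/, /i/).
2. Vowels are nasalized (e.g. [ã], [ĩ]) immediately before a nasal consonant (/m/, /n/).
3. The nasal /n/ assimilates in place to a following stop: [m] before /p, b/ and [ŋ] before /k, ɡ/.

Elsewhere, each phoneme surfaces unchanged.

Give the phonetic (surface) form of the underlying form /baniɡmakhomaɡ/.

/b/ stays [b].
/a/ — between /b/ and /n/, before a nasal consonant — surfaces as [ã] (rule 2).
/n/ (between /a/ and /i/) fails the environment for rule 3, so it stays [n].
/i/ (between /n/ and /ɡ/) is in the target of rule 2 but the environment (before a nasal consonant) is not met → [i].
/ɡ/ (between /i/ and /m/): rule 1 targets it, but not before a front vowel → unchanged [ɡ].
/m/ — not in any rule's target class → [m].
/a/ (between /m/ and /k/): rule 2 targets it, but not before a nasal consonant → unchanged [a].
/k/ — between /a/ and /h/; rule 1 does not apply here → [k].
/h/ (between /k/ and /o/) is unaffected → [h].
/o/ — between /h/ and /m/, before a nasal consonant — surfaces as [õ] (rule 2).
/m/ stays [m].
/a/ (between /m/ and /ɡ/) is in the target of rule 2 but the environment (before a nasal consonant) is not met → [a].
/ɡ/ (word-final) fails the environment for rule 1, so it stays [ɡ].

[bãniɡmakhõmaɡ]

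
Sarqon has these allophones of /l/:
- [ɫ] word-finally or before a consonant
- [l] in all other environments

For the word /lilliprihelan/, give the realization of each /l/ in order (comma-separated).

Occurrence 1 (position 1): no conditioning environment matches → elsewhere allophone [l].
Occurrence 2 (position 3): word-finally or before a consonant → [ɫ].
Occurrence 3 (position 4): no conditioning environment matches → elsewhere allophone [l].
Occurrence 4 (position 11): no conditioning environment matches → elsewhere allophone [l].

[l], [ɫ], [l], [l]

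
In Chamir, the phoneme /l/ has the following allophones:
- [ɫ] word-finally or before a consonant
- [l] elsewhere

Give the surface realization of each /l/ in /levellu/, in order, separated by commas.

Occurrence 1 (position 1): no conditioning environment matches → elsewhere allophone [l].
Occurrence 2 (position 5): word-finally or before a consonant → [ɫ].
Occurrence 3 (position 6): no conditioning environment matches → elsewhere allophone [l].

[l], [ɫ], [l]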